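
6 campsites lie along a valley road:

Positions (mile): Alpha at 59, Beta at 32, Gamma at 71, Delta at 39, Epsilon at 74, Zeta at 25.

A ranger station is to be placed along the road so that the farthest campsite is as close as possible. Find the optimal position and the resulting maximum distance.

The 1-center on a line is the midpoint of the two extreme points: leftmost at 25, rightmost at 74.
Optimal location = (25 + 74)/2 = 49.5; maximum distance = (74 − 25)/2 = 24.5.

location 49.5, max distance 24.5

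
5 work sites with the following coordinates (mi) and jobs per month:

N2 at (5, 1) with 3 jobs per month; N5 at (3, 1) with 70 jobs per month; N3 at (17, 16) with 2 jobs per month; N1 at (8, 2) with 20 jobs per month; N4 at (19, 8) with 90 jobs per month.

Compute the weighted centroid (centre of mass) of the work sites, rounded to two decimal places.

The minimiser of Σwᵢ‖p−pᵢ‖² is the weighted centroid p* = (Σwᵢpᵢ)/(Σwᵢ).
Σwᵢ = 185.
Σwᵢxᵢ = 3·5 + 70·3 + 2·17 + 20·8 + 90·19 = 2129.
Σwᵢyᵢ = 3·1 + 70·1 + 2·16 + 20·2 + 90·8 = 865.
x* = 2129/185 = 11.51, y* = 865/185 = 4.68.

(11.51, 4.68)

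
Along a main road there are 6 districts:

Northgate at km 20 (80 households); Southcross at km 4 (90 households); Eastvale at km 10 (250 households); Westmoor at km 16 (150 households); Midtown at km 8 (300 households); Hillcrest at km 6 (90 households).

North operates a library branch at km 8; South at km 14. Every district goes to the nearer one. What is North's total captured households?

The indifferent point is the midpoint (8+14)/2 = 11; districts left of it (closer to North at 8) go to North, those right go to South.
  Southcross at 4 (w=90) → North
  Hillcrest at 6 (w=90) → North
  Midtown at 8 (w=300) → North
  Eastvale at 10 (w=250) → North
  Westmoor at 16 (w=150) → South
  Northgate at 20 (w=80) → South
North captures 730; South captures 230.

730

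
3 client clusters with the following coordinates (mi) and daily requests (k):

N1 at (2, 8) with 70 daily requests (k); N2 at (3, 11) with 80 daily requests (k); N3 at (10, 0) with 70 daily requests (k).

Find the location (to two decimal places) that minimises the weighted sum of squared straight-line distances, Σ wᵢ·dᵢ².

(4.91, 6.55)

The minimiser of Σwᵢ‖p−pᵢ‖² is the weighted centroid p* = (Σwᵢpᵢ)/(Σwᵢ).
Σwᵢ = 220.
Σwᵢxᵢ = 70·2 + 80·3 + 70·10 = 1080.
Σwᵢyᵢ = 70·8 + 80·11 + 70·0 = 1440.
x* = 1080/220 = 4.91, y* = 1440/220 = 6.55.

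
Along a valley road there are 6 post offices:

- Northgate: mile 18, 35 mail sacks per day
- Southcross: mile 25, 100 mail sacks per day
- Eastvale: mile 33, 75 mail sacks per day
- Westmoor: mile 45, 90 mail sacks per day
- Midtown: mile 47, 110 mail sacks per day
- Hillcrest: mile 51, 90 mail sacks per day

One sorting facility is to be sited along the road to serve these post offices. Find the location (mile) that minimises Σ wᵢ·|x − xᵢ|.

For a sum of weighted absolute distances on a line, the optimum is the weighted median (not the mean). Total weight W = 500; half-weight = 250.
Sort by position and accumulate weight:
  mile 18 (Northgate, w=35) → cum 35
  mile 25 (Southcross, w=100) → cum 135
  mile 33 (Eastvale, w=75) → cum 210
  mile 45 (Westmoor, w=90) → cum 300  ≥ 250 → median here
  mile 47 (Midtown, w=110) → cum 410
  mile 51 (Hillcrest, w=90) → cum 500
Optimal location: mile 45.

x = 45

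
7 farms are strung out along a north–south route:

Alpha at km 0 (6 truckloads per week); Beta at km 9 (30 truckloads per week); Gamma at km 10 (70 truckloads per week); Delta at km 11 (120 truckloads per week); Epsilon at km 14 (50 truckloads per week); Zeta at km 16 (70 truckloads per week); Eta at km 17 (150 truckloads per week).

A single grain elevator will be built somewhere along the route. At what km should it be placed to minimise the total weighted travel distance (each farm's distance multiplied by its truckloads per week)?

x = 14

For a sum of weighted absolute distances on a line, the optimum is the weighted median (not the mean). Total weight W = 496; half-weight = 248.
Sort by position and accumulate weight:
  km 0 (Alpha, w=6) → cum 6
  km 9 (Beta, w=30) → cum 36
  km 10 (Gamma, w=70) → cum 106
  km 11 (Delta, w=120) → cum 226
  km 14 (Epsilon, w=50) → cum 276  ≥ 248 → median here
  km 16 (Zeta, w=70) → cum 346
  km 17 (Eta, w=150) → cum 496
Optimal location: km 14.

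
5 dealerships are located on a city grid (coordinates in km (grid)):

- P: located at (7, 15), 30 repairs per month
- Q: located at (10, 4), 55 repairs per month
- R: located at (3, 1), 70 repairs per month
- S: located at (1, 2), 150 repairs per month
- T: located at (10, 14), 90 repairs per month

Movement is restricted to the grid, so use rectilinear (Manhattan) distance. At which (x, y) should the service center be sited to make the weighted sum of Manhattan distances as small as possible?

(3, 2)

Manhattan distance separates: Σwᵢ(|x−xᵢ|+|y−yᵢ|) = Σwᵢ|x−xᵢ| + Σwᵢ|y−yᵢ|, so x and y are optimised independently as 1-D weighted medians.
Total weight W = 395; half = 197.5.
x-coordinate, sorted with cumulative weight:
  x=1 (S, w=150) cum 150
  x=3 (R, w=70) cum 220  ← median
  x=7 (P, w=30) cum 250
  x=10 (Q, w=55) cum 305
  x=10 (T, w=90) cum 395
⇒ x* = 3
y-coordinate, sorted with cumulative weight:
  y=1 (R, w=70) cum 70
  y=2 (S, w=150) cum 220  ← median
  y=4 (Q, w=55) cum 275
  y=14 (T, w=90) cum 365
  y=15 (P, w=30) cum 395
⇒ y* = 2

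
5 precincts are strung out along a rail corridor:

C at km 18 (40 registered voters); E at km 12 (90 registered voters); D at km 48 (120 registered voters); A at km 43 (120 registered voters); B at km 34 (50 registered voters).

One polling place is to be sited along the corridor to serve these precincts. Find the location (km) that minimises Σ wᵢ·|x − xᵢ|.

x = 43

For a sum of weighted absolute distances on a line, the optimum is the weighted median (not the mean). Total weight W = 420; half-weight = 210.
Sort by position and accumulate weight:
  km 12 (E, w=90) → cum 90
  km 18 (C, w=40) → cum 130
  km 34 (B, w=50) → cum 180
  km 43 (A, w=120) → cum 300  ≥ 210 → median here
  km 48 (D, w=120) → cum 420
Optimal location: km 43.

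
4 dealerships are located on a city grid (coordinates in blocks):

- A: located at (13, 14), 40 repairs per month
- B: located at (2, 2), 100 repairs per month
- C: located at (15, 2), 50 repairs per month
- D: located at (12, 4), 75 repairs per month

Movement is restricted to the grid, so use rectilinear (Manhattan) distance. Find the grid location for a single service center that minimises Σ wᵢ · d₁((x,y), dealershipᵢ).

Manhattan distance separates: Σwᵢ(|x−xᵢ|+|y−yᵢ|) = Σwᵢ|x−xᵢ| + Σwᵢ|y−yᵢ|, so x and y are optimised independently as 1-D weighted medians.
Total weight W = 265; half = 132.5.
x-coordinate, sorted with cumulative weight:
  x=2 (B, w=100) cum 100
  x=12 (D, w=75) cum 175  ← median
  x=13 (A, w=40) cum 215
  x=15 (C, w=50) cum 265
⇒ x* = 12
y-coordinate, sorted with cumulative weight:
  y=2 (B, w=100) cum 100
  y=2 (C, w=50) cum 150  ← median
  y=4 (D, w=75) cum 225
  y=14 (A, w=40) cum 265
⇒ y* = 2

(12, 2)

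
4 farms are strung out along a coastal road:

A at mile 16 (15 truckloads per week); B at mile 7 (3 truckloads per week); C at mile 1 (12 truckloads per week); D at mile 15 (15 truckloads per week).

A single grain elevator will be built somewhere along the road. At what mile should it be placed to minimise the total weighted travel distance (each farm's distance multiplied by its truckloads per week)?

x = 15

For a sum of weighted absolute distances on a line, the optimum is the weighted median (not the mean). Total weight W = 45; half-weight = 22.5.
Sort by position and accumulate weight:
  mile 1 (C, w=12) → cum 12
  mile 7 (B, w=3) → cum 15
  mile 15 (D, w=15) → cum 30  ≥ 22.5 → median here
  mile 16 (A, w=15) → cum 45
Optimal location: mile 15.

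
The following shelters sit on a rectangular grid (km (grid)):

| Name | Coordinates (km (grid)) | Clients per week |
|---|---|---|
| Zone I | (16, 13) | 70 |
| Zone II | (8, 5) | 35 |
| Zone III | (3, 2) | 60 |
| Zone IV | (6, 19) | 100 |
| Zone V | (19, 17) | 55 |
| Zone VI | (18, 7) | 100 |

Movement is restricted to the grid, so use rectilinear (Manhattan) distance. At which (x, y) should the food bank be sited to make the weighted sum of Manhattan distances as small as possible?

Manhattan distance separates: Σwᵢ(|x−xᵢ|+|y−yᵢ|) = Σwᵢ|x−xᵢ| + Σwᵢ|y−yᵢ|, so x and y are optimised independently as 1-D weighted medians.
Total weight W = 420; half = 210.
x-coordinate, sorted with cumulative weight:
  x=3 (Zone III, w=60) cum 60
  x=6 (Zone IV, w=100) cum 160
  x=8 (Zone II, w=35) cum 195
  x=16 (Zone I, w=70) cum 265  ← median
  x=18 (Zone VI, w=100) cum 365
  x=19 (Zone V, w=55) cum 420
⇒ x* = 16
y-coordinate, sorted with cumulative weight:
  y=2 (Zone III, w=60) cum 60
  y=5 (Zone II, w=35) cum 95
  y=7 (Zone VI, w=100) cum 195
  y=13 (Zone I, w=70) cum 265  ← median
  y=17 (Zone V, w=55) cum 320
  y=19 (Zone IV, w=100) cum 420
⇒ y* = 13

(16, 13)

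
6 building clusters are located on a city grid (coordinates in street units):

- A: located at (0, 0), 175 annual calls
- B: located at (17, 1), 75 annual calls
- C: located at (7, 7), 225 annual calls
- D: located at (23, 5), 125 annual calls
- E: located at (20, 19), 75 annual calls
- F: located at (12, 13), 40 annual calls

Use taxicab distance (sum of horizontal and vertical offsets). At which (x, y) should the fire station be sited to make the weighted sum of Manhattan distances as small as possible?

(7, 5)

Manhattan distance separates: Σwᵢ(|x−xᵢ|+|y−yᵢ|) = Σwᵢ|x−xᵢ| + Σwᵢ|y−yᵢ|, so x and y are optimised independently as 1-D weighted medians.
Total weight W = 715; half = 357.5.
x-coordinate, sorted with cumulative weight:
  x=0 (A, w=175) cum 175
  x=7 (C, w=225) cum 400  ← median
  x=12 (F, w=40) cum 440
  x=17 (B, w=75) cum 515
  x=20 (E, w=75) cum 590
  x=23 (D, w=125) cum 715
⇒ x* = 7
y-coordinate, sorted with cumulative weight:
  y=0 (A, w=175) cum 175
  y=1 (B, w=75) cum 250
  y=5 (D, w=125) cum 375  ← median
  y=7 (C, w=225) cum 600
  y=13 (F, w=40) cum 640
  y=19 (E, w=75) cum 715
⇒ y* = 5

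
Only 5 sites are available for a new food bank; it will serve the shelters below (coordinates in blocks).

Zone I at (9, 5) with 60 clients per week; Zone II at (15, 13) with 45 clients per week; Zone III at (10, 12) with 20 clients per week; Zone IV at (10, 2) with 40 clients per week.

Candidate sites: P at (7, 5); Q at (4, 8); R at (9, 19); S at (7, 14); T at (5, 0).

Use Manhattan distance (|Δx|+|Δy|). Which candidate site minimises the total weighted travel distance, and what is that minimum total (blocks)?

Total weighted distance at each candidate:
  P (7, 5): total = 1280
  Q (4, 8): total = 1880
  R (9, 19): total = 2260
  S (7, 14): total = 1765
  T (5, 0): total = 2195
Minimum is at P with total 1280 blocks.

P, total 1280 blocks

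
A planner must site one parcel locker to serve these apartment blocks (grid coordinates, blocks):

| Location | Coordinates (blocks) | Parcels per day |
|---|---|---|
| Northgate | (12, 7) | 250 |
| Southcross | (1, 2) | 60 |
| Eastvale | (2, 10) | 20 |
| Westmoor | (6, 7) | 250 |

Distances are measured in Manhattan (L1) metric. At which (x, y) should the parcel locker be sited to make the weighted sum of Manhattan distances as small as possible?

Manhattan distance separates: Σwᵢ(|x−xᵢ|+|y−yᵢ|) = Σwᵢ|x−xᵢ| + Σwᵢ|y−yᵢ|, so x and y are optimised independently as 1-D weighted medians.
Total weight W = 580; half = 290.
x-coordinate, sorted with cumulative weight:
  x=1 (Southcross, w=60) cum 60
  x=2 (Eastvale, w=20) cum 80
  x=6 (Westmoor, w=250) cum 330  ← median
  x=12 (Northgate, w=250) cum 580
⇒ x* = 6
y-coordinate, sorted with cumulative weight:
  y=2 (Southcross, w=60) cum 60
  y=7 (Northgate, w=250) cum 310  ← median
  y=7 (Westmoor, w=250) cum 560
  y=10 (Eastvale, w=20) cum 580
⇒ y* = 7

(6, 7)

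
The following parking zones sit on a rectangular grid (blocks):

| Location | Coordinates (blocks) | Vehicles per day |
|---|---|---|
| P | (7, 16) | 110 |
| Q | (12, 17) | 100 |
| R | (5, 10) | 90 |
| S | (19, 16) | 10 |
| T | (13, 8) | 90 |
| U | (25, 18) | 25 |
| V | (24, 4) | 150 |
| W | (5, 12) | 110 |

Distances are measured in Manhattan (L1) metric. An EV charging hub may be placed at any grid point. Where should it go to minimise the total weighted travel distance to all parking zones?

Manhattan distance separates: Σwᵢ(|x−xᵢ|+|y−yᵢ|) = Σwᵢ|x−xᵢ| + Σwᵢ|y−yᵢ|, so x and y are optimised independently as 1-D weighted medians.
Total weight W = 685; half = 342.5.
x-coordinate, sorted with cumulative weight:
  x=5 (R, w=90) cum 90
  x=5 (W, w=110) cum 200
  x=7 (P, w=110) cum 310
  x=12 (Q, w=100) cum 410  ← median
  x=13 (T, w=90) cum 500
  x=19 (S, w=10) cum 510
  x=24 (V, w=150) cum 660
  x=25 (U, w=25) cum 685
⇒ x* = 12
y-coordinate, sorted with cumulative weight:
  y=4 (V, w=150) cum 150
  y=8 (T, w=90) cum 240
  y=10 (R, w=90) cum 330
  y=12 (W, w=110) cum 440  ← median
  y=16 (P, w=110) cum 550
  y=16 (S, w=10) cum 560
  y=17 (Q, w=100) cum 660
  y=18 (U, w=25) cum 685
⇒ y* = 12

(12, 12)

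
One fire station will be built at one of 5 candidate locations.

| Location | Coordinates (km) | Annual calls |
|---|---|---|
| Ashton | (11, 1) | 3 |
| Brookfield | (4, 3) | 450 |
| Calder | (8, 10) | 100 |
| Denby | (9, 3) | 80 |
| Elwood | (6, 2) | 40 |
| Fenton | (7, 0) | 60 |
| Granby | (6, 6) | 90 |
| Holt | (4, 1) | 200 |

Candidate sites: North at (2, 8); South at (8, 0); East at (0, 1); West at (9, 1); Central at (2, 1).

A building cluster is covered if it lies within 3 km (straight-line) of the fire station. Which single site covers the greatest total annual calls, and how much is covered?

Central, covering 650

Coverage radius r = 3 km; a point is covered iff (Δx)²+(Δy)² ≤ 3² = 9.
  North (2, 8): covers {none} → 0
  South (8, 0): covers {Elwood, Fenton} → 100
  East (0, 1): covers {none} → 0
  West (9, 1): covers {Ashton, Denby, Fenton} → 143
  Central (2, 1): covers {Brookfield, Holt} → 650
Maximum coverage at Central: 650 annual calls.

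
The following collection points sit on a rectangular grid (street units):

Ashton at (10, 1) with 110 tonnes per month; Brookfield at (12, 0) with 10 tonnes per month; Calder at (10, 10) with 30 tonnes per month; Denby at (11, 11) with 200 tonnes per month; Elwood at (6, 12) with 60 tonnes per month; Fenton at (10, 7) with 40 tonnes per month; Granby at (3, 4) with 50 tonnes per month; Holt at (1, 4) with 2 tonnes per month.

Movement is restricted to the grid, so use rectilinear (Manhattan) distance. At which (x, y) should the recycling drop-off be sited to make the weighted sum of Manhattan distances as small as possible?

Manhattan distance separates: Σwᵢ(|x−xᵢ|+|y−yᵢ|) = Σwᵢ|x−xᵢ| + Σwᵢ|y−yᵢ|, so x and y are optimised independently as 1-D weighted medians.
Total weight W = 502; half = 251.
x-coordinate, sorted with cumulative weight:
  x=1 (Holt, w=2) cum 2
  x=3 (Granby, w=50) cum 52
  x=6 (Elwood, w=60) cum 112
  x=10 (Ashton, w=110) cum 222
  x=10 (Calder, w=30) cum 252  ← median
  x=10 (Fenton, w=40) cum 292
  x=11 (Denby, w=200) cum 492
  x=12 (Brookfield, w=10) cum 502
⇒ x* = 10
y-coordinate, sorted with cumulative weight:
  y=0 (Brookfield, w=10) cum 10
  y=1 (Ashton, w=110) cum 120
  y=4 (Granby, w=50) cum 170
  y=4 (Holt, w=2) cum 172
  y=7 (Fenton, w=40) cum 212
  y=10 (Calder, w=30) cum 242
  y=11 (Denby, w=200) cum 442  ← median
  y=12 (Elwood, w=60) cum 502
⇒ y* = 11

(10, 11)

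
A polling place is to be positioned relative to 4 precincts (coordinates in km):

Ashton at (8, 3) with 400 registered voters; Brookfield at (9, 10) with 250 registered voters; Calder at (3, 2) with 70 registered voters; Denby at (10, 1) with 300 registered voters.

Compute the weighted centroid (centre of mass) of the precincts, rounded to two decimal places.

(8.49, 4.06)

The minimiser of Σwᵢ‖p−pᵢ‖² is the weighted centroid p* = (Σwᵢpᵢ)/(Σwᵢ).
Σwᵢ = 1020.
Σwᵢxᵢ = 400·8 + 250·9 + 70·3 + 300·10 = 8660.
Σwᵢyᵢ = 400·3 + 250·10 + 70·2 + 300·1 = 4140.
x* = 8660/1020 = 8.49, y* = 4140/1020 = 4.06.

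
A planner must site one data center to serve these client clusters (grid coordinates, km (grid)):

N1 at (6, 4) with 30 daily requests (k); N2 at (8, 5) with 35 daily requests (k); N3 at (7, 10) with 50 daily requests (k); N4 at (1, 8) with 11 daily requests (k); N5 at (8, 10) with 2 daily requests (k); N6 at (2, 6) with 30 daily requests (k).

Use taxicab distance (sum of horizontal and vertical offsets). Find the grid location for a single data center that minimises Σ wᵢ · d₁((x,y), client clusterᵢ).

(7, 6)

Manhattan distance separates: Σwᵢ(|x−xᵢ|+|y−yᵢ|) = Σwᵢ|x−xᵢ| + Σwᵢ|y−yᵢ|, so x and y are optimised independently as 1-D weighted medians.
Total weight W = 158; half = 79.
x-coordinate, sorted with cumulative weight:
  x=1 (N4, w=11) cum 11
  x=2 (N6, w=30) cum 41
  x=6 (N1, w=30) cum 71
  x=7 (N3, w=50) cum 121  ← median
  x=8 (N2, w=35) cum 156
  x=8 (N5, w=2) cum 158
⇒ x* = 7
y-coordinate, sorted with cumulative weight:
  y=4 (N1, w=30) cum 30
  y=5 (N2, w=35) cum 65
  y=6 (N6, w=30) cum 95  ← median
  y=8 (N4, w=11) cum 106
  y=10 (N3, w=50) cum 156
  y=10 (N5, w=2) cum 158
⇒ y* = 6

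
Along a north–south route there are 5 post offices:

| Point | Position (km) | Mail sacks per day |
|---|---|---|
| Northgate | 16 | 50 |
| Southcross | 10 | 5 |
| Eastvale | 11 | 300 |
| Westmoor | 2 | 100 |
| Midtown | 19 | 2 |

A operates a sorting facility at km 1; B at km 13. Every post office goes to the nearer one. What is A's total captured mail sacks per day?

100

The indifferent point is the midpoint (1+13)/2 = 7; post offices left of it (closer to A at 1) go to A, those right go to B.
  Westmoor at 2 (w=100) → A
  Southcross at 10 (w=5) → B
  Eastvale at 11 (w=300) → B
  Northgate at 16 (w=50) → B
  Midtown at 19 (w=2) → B
A captures 100; B captures 357.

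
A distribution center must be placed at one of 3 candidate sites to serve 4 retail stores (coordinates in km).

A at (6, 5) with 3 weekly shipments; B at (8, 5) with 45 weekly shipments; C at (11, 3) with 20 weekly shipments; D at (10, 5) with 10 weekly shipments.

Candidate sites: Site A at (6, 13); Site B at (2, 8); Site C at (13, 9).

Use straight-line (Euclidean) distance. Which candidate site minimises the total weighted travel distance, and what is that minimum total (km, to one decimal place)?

Total weighted distance at each candidate:
  Site A (6, 13): total = 708.1
  Site B (2, 8): total = 608.2
  Site C (13, 9): total = 488.8
Minimum is at Site C with total 488.8 km.

Site C, total 488.8 km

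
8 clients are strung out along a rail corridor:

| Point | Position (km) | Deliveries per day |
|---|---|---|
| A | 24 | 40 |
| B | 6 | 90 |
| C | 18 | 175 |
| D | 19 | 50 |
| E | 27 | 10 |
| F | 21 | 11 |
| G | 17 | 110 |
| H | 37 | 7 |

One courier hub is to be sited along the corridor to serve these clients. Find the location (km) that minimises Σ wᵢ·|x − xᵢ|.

For a sum of weighted absolute distances on a line, the optimum is the weighted median (not the mean). Total weight W = 493; half-weight = 246.5.
Sort by position and accumulate weight:
  km 6 (B, w=90) → cum 90
  km 17 (G, w=110) → cum 200
  km 18 (C, w=175) → cum 375  ≥ 246.5 → median here
  km 19 (D, w=50) → cum 425
  km 21 (F, w=11) → cum 436
  km 24 (A, w=40) → cum 476
  km 27 (E, w=10) → cum 486
  km 37 (H, w=7) → cum 493
Optimal location: km 18.

x = 18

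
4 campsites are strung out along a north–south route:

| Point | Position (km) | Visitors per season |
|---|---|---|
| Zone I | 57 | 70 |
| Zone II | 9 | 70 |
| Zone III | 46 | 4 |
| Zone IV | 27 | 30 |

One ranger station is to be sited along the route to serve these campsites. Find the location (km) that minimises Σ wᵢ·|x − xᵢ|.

x = 27

For a sum of weighted absolute distances on a line, the optimum is the weighted median (not the mean). Total weight W = 174; half-weight = 87.
Sort by position and accumulate weight:
  km 9 (Zone II, w=70) → cum 70
  km 27 (Zone IV, w=30) → cum 100  ≥ 87 → median here
  km 46 (Zone III, w=4) → cum 104
  km 57 (Zone I, w=70) → cum 174
Optimal location: km 27.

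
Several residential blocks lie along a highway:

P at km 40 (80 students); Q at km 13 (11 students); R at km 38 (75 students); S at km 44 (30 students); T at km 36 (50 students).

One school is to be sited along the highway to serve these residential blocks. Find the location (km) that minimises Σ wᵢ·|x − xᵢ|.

x = 38

For a sum of weighted absolute distances on a line, the optimum is the weighted median (not the mean). Total weight W = 246; half-weight = 123.
Sort by position and accumulate weight:
  km 13 (Q, w=11) → cum 11
  km 36 (T, w=50) → cum 61
  km 38 (R, w=75) → cum 136  ≥ 123 → median here
  km 40 (P, w=80) → cum 216
  km 44 (S, w=30) → cum 246
Optimal location: km 38.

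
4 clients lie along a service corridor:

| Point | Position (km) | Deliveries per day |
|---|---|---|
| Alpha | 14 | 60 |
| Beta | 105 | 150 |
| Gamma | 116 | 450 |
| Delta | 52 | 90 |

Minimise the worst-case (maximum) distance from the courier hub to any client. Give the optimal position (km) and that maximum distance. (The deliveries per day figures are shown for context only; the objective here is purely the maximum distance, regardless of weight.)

location 65, max distance 51

The 1-center on a line is the midpoint of the two extreme points: leftmost at 14, rightmost at 116.
Optimal location = (14 + 116)/2 = 65; maximum distance = (116 − 14)/2 = 51.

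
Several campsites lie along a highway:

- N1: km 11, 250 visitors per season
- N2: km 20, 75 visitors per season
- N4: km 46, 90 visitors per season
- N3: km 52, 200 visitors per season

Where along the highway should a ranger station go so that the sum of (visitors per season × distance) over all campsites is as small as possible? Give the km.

For a sum of weighted absolute distances on a line, the optimum is the weighted median (not the mean). Total weight W = 615; half-weight = 307.5.
Sort by position and accumulate weight:
  km 11 (N1, w=250) → cum 250
  km 20 (N2, w=75) → cum 325  ≥ 307.5 → median here
  km 46 (N4, w=90) → cum 415
  km 52 (N3, w=200) → cum 615
Optimal location: km 20.

x = 20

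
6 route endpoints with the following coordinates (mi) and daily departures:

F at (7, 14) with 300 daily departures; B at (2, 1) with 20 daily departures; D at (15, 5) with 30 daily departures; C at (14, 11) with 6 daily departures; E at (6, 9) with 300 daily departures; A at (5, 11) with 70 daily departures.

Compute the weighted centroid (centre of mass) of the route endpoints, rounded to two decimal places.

(6.64, 10.89)

The minimiser of Σwᵢ‖p−pᵢ‖² is the weighted centroid p* = (Σwᵢpᵢ)/(Σwᵢ).
Σwᵢ = 726.
Σwᵢxᵢ = 300·7 + 20·2 + 30·15 + 6·14 + 300·6 + 70·5 = 4824.
Σwᵢyᵢ = 300·14 + 20·1 + 30·5 + 6·11 + 300·9 + 70·11 = 7906.
x* = 4824/726 = 6.64, y* = 7906/726 = 10.89.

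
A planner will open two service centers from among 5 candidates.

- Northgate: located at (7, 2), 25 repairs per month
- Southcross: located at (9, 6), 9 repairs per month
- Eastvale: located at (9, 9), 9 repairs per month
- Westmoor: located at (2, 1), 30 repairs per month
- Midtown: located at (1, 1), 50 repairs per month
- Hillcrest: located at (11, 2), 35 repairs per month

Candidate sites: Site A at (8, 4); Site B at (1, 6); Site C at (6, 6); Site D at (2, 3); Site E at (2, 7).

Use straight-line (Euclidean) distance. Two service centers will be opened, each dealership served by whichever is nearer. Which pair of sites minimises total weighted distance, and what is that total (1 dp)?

{Site A, Site D}, total 419.9

Evaluate every pair (each demand assigned to the nearer of the two):
  {Site A, Site D}: total = 419.9
  {Site C, Site D}: total = 564.2
  {Site A, Site B}: total = 651.1
  {Site A, Site E}: total = 732.2
  {Site D, Site E}: total = 745.4
  {Site B, Site D}: total = 761.7
  {Site A, Site C}: total = 786.1
  {Site B, Site C}: total = 795.3
  {Site C, Site E}: total = 876.5
  {Site B, Site E}: total = 1069.3
Best pair: {Site A, Site D} with total 419.9.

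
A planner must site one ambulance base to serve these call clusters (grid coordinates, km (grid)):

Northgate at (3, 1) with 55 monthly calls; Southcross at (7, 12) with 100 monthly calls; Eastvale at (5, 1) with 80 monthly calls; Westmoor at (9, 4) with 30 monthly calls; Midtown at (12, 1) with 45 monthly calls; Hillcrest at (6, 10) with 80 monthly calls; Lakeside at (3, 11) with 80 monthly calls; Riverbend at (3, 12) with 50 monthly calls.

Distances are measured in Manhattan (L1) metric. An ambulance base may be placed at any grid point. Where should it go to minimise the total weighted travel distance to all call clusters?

(5, 10)

Manhattan distance separates: Σwᵢ(|x−xᵢ|+|y−yᵢ|) = Σwᵢ|x−xᵢ| + Σwᵢ|y−yᵢ|, so x and y are optimised independently as 1-D weighted medians.
Total weight W = 520; half = 260.
x-coordinate, sorted with cumulative weight:
  x=3 (Northgate, w=55) cum 55
  x=3 (Lakeside, w=80) cum 135
  x=3 (Riverbend, w=50) cum 185
  x=5 (Eastvale, w=80) cum 265  ← median
  x=6 (Hillcrest, w=80) cum 345
  x=7 (Southcross, w=100) cum 445
  x=9 (Westmoor, w=30) cum 475
  x=12 (Midtown, w=45) cum 520
⇒ x* = 5
y-coordinate, sorted with cumulative weight:
  y=1 (Northgate, w=55) cum 55
  y=1 (Eastvale, w=80) cum 135
  y=1 (Midtown, w=45) cum 180
  y=4 (Westmoor, w=30) cum 210
  y=10 (Hillcrest, w=80) cum 290  ← median
  y=11 (Lakeside, w=80) cum 370
  y=12 (Southcross, w=100) cum 470
  y=12 (Riverbend, w=50) cum 520
⇒ y* = 10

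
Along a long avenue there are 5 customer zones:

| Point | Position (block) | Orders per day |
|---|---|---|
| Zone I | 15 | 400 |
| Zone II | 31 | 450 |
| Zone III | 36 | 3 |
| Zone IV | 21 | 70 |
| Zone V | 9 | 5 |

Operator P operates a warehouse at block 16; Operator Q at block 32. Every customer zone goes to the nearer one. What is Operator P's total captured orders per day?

The indifferent point is the midpoint (16+32)/2 = 24; customer zones left of it (closer to Operator P at 16) go to Operator P, those right go to Operator Q.
  Zone V at 9 (w=5) → Operator P
  Zone I at 15 (w=400) → Operator P
  Zone IV at 21 (w=70) → Operator P
  Zone II at 31 (w=450) → Operator Q
  Zone III at 36 (w=3) → Operator Q
Operator P captures 475; Operator Q captures 453.

475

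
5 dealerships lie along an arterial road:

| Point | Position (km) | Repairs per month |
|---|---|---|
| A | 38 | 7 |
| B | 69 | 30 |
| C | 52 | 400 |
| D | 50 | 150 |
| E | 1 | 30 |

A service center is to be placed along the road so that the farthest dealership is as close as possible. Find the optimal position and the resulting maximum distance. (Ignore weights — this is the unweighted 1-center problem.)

location 35, max distance 34

The 1-center on a line is the midpoint of the two extreme points: leftmost at 1, rightmost at 69.
Optimal location = (1 + 69)/2 = 35; maximum distance = (69 − 1)/2 = 34.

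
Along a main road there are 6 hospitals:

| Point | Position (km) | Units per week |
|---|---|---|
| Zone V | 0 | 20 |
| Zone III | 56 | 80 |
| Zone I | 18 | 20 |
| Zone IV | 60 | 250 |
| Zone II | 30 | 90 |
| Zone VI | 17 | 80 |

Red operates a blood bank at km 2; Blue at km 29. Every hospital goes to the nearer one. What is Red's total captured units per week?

The indifferent point is the midpoint (2+29)/2 = 15.5; hospitals left of it (closer to Red at 2) go to Red, those right go to Blue.
  Zone V at 0 (w=20) → Red
  Zone VI at 17 (w=80) → Blue
  Zone I at 18 (w=20) → Blue
  Zone II at 30 (w=90) → Blue
  Zone III at 56 (w=80) → Blue
  Zone IV at 60 (w=250) → Blue
Red captures 20; Blue captures 520.

20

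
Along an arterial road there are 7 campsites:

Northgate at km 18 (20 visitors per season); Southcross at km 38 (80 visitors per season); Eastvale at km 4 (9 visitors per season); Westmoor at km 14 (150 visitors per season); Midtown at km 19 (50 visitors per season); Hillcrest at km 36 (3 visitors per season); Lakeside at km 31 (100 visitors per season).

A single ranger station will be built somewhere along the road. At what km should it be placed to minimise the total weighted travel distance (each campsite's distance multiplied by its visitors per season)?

x = 19

For a sum of weighted absolute distances on a line, the optimum is the weighted median (not the mean). Total weight W = 412; half-weight = 206.
Sort by position and accumulate weight:
  km 4 (Eastvale, w=9) → cum 9
  km 14 (Westmoor, w=150) → cum 159
  km 18 (Northgate, w=20) → cum 179
  km 19 (Midtown, w=50) → cum 229  ≥ 206 → median here
  km 31 (Lakeside, w=100) → cum 329
  km 36 (Hillcrest, w=3) → cum 332
  km 38 (Southcross, w=80) → cum 412
Optimal location: km 19.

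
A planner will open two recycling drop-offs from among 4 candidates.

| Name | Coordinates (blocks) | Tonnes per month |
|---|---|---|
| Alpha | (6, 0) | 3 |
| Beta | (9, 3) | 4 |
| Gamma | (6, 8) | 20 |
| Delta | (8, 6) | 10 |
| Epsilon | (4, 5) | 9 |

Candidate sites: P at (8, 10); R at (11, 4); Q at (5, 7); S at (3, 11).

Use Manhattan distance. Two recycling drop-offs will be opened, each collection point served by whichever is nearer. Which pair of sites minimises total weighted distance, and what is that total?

Evaluate every pair (each demand assigned to the nearer of the two):
  {R, Q}: total = 143
  {P, Q}: total = 163
  {Q, S}: total = 163
  {P, R}: total = 231
  {P, S}: total = 251
  {R, S}: total = 272
Best pair: {R, Q} with total 143.

{R, Q}, total 143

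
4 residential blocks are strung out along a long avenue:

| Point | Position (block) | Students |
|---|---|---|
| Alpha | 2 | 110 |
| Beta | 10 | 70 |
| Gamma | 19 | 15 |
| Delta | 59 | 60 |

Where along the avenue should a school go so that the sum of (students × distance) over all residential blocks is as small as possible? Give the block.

For a sum of weighted absolute distances on a line, the optimum is the weighted median (not the mean). Total weight W = 255; half-weight = 127.5.
Sort by position and accumulate weight:
  block 2 (Alpha, w=110) → cum 110
  block 10 (Beta, w=70) → cum 180  ≥ 127.5 → median here
  block 19 (Gamma, w=15) → cum 195
  block 59 (Delta, w=60) → cum 255
Optimal location: block 10.

x = 10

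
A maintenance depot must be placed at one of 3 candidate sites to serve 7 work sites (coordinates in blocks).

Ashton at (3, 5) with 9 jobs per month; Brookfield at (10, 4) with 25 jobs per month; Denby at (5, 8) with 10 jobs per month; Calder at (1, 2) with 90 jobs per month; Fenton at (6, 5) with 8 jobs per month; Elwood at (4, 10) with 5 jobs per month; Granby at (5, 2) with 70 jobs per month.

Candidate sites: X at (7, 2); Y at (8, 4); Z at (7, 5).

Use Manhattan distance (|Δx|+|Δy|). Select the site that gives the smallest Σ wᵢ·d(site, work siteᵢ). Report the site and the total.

Total weighted distance at each candidate:
  X (7, 2): total = 1035
  Y (8, 4): total = 1408
  Z (7, 5): total = 1394
Minimum is at X with total 1035 blocks.

X, total 1035 blocks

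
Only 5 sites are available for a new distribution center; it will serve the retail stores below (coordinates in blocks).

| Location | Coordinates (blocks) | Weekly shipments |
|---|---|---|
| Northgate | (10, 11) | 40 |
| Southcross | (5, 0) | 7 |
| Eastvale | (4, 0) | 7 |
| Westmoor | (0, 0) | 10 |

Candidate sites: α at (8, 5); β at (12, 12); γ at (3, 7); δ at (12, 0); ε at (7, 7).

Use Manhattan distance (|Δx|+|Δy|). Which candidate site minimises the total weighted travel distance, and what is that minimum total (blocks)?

Total weighted distance at each candidate:
  α (8, 5): total = 569
  β (12, 12): total = 633
  γ (3, 7): total = 659
  δ (12, 0): total = 745
  ε (7, 7): total = 553
Minimum is at ε with total 553 blocks.

ε, total 553 blocks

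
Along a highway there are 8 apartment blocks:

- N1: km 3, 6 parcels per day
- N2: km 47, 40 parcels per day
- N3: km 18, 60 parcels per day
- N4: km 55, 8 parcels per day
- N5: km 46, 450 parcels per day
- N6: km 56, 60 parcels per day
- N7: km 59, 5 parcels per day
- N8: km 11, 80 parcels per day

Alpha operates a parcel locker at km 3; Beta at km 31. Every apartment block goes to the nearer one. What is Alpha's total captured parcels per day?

86

The indifferent point is the midpoint (3+31)/2 = 17; apartment blocks left of it (closer to Alpha at 3) go to Alpha, those right go to Beta.
  N1 at 3 (w=6) → Alpha
  N8 at 11 (w=80) → Alpha
  N3 at 18 (w=60) → Beta
  N5 at 46 (w=450) → Beta
  N2 at 47 (w=40) → Beta
  N4 at 55 (w=8) → Beta
  N6 at 56 (w=60) → Beta
  N7 at 59 (w=5) → Beta
Alpha captures 86; Beta captures 623.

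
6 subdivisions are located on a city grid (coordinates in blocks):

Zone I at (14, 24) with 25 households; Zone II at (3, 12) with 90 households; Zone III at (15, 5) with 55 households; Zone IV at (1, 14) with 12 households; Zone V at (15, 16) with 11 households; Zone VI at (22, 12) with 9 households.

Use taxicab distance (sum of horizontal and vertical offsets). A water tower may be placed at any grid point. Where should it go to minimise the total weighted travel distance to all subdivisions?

Manhattan distance separates: Σwᵢ(|x−xᵢ|+|y−yᵢ|) = Σwᵢ|x−xᵢ| + Σwᵢ|y−yᵢ|, so x and y are optimised independently as 1-D weighted medians.
Total weight W = 202; half = 101.
x-coordinate, sorted with cumulative weight:
  x=1 (Zone IV, w=12) cum 12
  x=3 (Zone II, w=90) cum 102  ← median
  x=14 (Zone I, w=25) cum 127
  x=15 (Zone III, w=55) cum 182
  x=15 (Zone V, w=11) cum 193
  x=22 (Zone VI, w=9) cum 202
⇒ x* = 3
y-coordinate, sorted with cumulative weight:
  y=5 (Zone III, w=55) cum 55
  y=12 (Zone II, w=90) cum 145  ← median
  y=12 (Zone VI, w=9) cum 154
  y=14 (Zone IV, w=12) cum 166
  y=16 (Zone V, w=11) cum 177
  y=24 (Zone I, w=25) cum 202
⇒ y* = 12

(3, 12)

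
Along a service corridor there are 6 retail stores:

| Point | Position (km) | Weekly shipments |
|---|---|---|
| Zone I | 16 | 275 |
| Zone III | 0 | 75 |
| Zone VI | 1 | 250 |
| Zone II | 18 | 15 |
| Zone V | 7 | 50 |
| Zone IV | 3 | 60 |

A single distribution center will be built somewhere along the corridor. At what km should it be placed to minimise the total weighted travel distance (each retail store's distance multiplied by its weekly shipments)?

For a sum of weighted absolute distances on a line, the optimum is the weighted median (not the mean). Total weight W = 725; half-weight = 362.5.
Sort by position and accumulate weight:
  km 0 (Zone III, w=75) → cum 75
  km 1 (Zone VI, w=250) → cum 325
  km 3 (Zone IV, w=60) → cum 385  ≥ 362.5 → median here
  km 7 (Zone V, w=50) → cum 435
  km 16 (Zone I, w=275) → cum 710
  km 18 (Zone II, w=15) → cum 725
Optimal location: km 3.

x = 3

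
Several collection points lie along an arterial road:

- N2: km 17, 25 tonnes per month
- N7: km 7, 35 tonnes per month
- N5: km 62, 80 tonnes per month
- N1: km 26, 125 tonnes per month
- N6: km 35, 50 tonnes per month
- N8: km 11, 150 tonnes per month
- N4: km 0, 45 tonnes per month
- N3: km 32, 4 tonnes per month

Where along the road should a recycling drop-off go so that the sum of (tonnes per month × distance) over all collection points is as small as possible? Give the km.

x = 26

For a sum of weighted absolute distances on a line, the optimum is the weighted median (not the mean). Total weight W = 514; half-weight = 257.
Sort by position and accumulate weight:
  km 0 (N4, w=45) → cum 45
  km 7 (N7, w=35) → cum 80
  km 11 (N8, w=150) → cum 230
  km 17 (N2, w=25) → cum 255
  km 26 (N1, w=125) → cum 380  ≥ 257 → median here
  km 32 (N3, w=4) → cum 384
  km 35 (N6, w=50) → cum 434
  km 62 (N5, w=80) → cum 514
Optimal location: km 26.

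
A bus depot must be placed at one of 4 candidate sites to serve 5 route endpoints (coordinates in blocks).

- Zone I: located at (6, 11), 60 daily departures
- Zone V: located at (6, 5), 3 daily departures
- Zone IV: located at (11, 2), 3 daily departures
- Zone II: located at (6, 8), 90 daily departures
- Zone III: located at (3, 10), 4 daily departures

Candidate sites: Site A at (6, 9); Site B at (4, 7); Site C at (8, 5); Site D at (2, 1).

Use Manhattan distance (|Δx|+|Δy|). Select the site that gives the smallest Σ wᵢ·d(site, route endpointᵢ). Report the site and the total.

Total weighted distance at each candidate:
  Site A (6, 9): total = 274
  Site B (4, 7): total = 694
  Site C (8, 5): total = 994
  Site D (2, 1): total = 1924
Minimum is at Site A with total 274 blocks.

Site A, total 274 blocks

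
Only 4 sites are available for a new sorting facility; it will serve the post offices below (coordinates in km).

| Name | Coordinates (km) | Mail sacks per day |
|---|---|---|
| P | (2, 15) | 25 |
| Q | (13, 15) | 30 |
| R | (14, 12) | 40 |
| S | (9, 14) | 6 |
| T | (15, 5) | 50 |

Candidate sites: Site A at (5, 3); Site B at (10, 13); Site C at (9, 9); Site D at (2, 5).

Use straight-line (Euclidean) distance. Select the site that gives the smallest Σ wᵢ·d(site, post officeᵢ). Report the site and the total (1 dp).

Total weighted distance at each candidate:
  Site A (5, 3): total = 1831.1
  Site B (10, 13): total = 959.4
  Site C (9, 9): total = 1070.6
  Site D (2, 5): total = 1970.1
Minimum is at Site B with total 959.4 km.

Site B, total 959.4 km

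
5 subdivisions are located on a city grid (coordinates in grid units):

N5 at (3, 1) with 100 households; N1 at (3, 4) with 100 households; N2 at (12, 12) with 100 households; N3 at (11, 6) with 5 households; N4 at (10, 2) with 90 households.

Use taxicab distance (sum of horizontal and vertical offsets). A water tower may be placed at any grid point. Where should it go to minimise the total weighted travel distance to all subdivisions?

Manhattan distance separates: Σwᵢ(|x−xᵢ|+|y−yᵢ|) = Σwᵢ|x−xᵢ| + Σwᵢ|y−yᵢ|, so x and y are optimised independently as 1-D weighted medians.
Total weight W = 395; half = 197.5.
x-coordinate, sorted with cumulative weight:
  x=3 (N5, w=100) cum 100
  x=3 (N1, w=100) cum 200  ← median
  x=10 (N4, w=90) cum 290
  x=11 (N3, w=5) cum 295
  x=12 (N2, w=100) cum 395
⇒ x* = 3
y-coordinate, sorted with cumulative weight:
  y=1 (N5, w=100) cum 100
  y=2 (N4, w=90) cum 190
  y=4 (N1, w=100) cum 290  ← median
  y=6 (N3, w=5) cum 295
  y=12 (N2, w=100) cum 395
⇒ y* = 4

(3, 4)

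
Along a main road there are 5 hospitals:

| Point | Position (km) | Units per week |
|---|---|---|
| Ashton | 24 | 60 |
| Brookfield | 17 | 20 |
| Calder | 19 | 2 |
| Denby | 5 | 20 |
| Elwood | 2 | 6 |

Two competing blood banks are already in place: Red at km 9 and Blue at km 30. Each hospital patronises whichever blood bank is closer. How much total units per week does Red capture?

48

The indifferent point is the midpoint (9+30)/2 = 19.5; hospitals left of it (closer to Red at 9) go to Red, those right go to Blue.
  Elwood at 2 (w=6) → Red
  Denby at 5 (w=20) → Red
  Brookfield at 17 (w=20) → Red
  Calder at 19 (w=2) → Red
  Ashton at 24 (w=60) → Blue
Red captures 48; Blue captures 60.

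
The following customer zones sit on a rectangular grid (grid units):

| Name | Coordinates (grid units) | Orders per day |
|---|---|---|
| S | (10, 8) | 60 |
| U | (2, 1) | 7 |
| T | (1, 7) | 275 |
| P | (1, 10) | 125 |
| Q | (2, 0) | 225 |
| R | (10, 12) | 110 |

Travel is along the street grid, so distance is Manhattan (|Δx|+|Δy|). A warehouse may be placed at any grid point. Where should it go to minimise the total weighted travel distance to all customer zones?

(2, 7)

Manhattan distance separates: Σwᵢ(|x−xᵢ|+|y−yᵢ|) = Σwᵢ|x−xᵢ| + Σwᵢ|y−yᵢ|, so x and y are optimised independently as 1-D weighted medians.
Total weight W = 802; half = 401.
x-coordinate, sorted with cumulative weight:
  x=1 (T, w=275) cum 275
  x=1 (P, w=125) cum 400
  x=2 (U, w=7) cum 407  ← median
  x=2 (Q, w=225) cum 632
  x=10 (S, w=60) cum 692
  x=10 (R, w=110) cum 802
⇒ x* = 2
y-coordinate, sorted with cumulative weight:
  y=0 (Q, w=225) cum 225
  y=1 (U, w=7) cum 232
  y=7 (T, w=275) cum 507  ← median
  y=8 (S, w=60) cum 567
  y=10 (P, w=125) cum 692
  y=12 (R, w=110) cum 802
⇒ y* = 7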